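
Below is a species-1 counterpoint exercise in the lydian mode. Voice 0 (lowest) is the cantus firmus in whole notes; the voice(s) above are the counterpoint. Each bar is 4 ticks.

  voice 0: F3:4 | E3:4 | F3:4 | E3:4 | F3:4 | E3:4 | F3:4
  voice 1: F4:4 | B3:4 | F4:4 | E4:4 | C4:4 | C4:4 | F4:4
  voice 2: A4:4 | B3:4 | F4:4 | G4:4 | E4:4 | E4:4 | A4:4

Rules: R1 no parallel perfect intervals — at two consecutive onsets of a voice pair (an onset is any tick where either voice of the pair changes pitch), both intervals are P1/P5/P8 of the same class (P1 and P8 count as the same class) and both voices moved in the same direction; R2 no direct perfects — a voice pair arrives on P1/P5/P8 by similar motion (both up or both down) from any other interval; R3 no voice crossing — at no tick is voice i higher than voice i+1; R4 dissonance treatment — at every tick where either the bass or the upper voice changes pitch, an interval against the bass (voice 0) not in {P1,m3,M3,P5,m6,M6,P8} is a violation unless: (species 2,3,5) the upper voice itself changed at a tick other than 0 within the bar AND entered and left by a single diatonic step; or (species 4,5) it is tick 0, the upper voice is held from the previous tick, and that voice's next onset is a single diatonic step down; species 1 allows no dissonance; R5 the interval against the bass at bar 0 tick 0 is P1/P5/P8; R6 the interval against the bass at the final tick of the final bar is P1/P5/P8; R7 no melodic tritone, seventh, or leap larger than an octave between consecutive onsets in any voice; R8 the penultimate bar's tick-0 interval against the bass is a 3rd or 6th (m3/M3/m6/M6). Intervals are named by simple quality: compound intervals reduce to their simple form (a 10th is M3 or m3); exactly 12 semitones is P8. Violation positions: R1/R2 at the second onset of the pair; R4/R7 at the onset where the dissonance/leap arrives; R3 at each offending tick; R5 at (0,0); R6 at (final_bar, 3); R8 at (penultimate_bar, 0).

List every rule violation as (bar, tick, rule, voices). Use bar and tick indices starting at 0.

(0, 0, R5, (0, 2))
(1, 0, R2, (0, 1))
(1, 0, R2, (0, 2))
(1, 0, R2, (1, 2))
(1, 0, R7, (1,))
(1, 0, R7, (2,))
(2, 0, R1, (1, 2))
(2, 0, R2, (0, 1))
(2, 0, R2, (0, 2))
(2, 0, R7, (1,))
(2, 0, R7, (2,))
(3, 0, R1, (0, 1))
(4, 0, R4, (0, 2))
(5, 0, R8, (0, 2))
(6, 0, R2, (0, 1))
(6, 3, R6, (0, 2))

bar 0: v0=F3 v1=F4 v2=A4 downbeat M3
bar 1: v0=E3 v1=B3 v2=B3 downbeat P5
bar 2: v0=F3 v1=F4 v2=F4 downbeat P8
bar 3: v0=E3 v1=E4 v2=G4 downbeat m3
bar 4: v0=F3 v1=C4 v2=E4 downbeat M7
bar 5: v0=E3 v1=C4 v2=E4 downbeat P8
bar 6: v0=F3 v1=F4 v2=A4 downbeat M3
  -> R5 @ bar 0 tick 0 v(0, 2): opens on M3
  -> R2 @ bar 1 tick 0 v(0, 1): F3/F4 P8 -> E3/B3 P5 similar
  -> R2 @ bar 1 tick 0 v(0, 2): F3/A4 M3 -> E3/B3 P5 similar
  -> R2 @ bar 1 tick 0 v(1, 2): F4/A4 M3 -> B3/B3 P1 similar
  -> R7 @ bar 1 tick 0 v(1,): F4->B3 leap 6st
  -> R7 @ bar 1 tick 0 v(2,): A4->B3 leap 10st
  -> R1 @ bar 2 tick 0 v(1, 2): B3/B3 P1 -> F4/F4 P1 similar
  -> R2 @ bar 2 tick 0 v(0, 1): E3/B3 P5 -> F3/F4 P8 similar
  -> R2 @ bar 2 tick 0 v(0, 2): E3/B3 P5 -> F3/F4 P8 similar
  -> R7 @ bar 2 tick 0 v(1,): B3->F4 leap 6st
  -> R7 @ bar 2 tick 0 v(2,): B3->F4 leap 6st
  -> R1 @ bar 3 tick 0 v(0, 1): F3/F4 P8 -> E3/E4 P8 similar
  -> R4 @ bar 4 tick 0 v(0, 2): F3/E4 M7 untreated
  -> R8 @ bar 5 tick 0 v(0, 2): penult P8 not 3rd/6th
  -> R2 @ bar 6 tick 0 v(0, 1): E3/C4 m6 -> F3/F4 P8 similar
  -> R6 @ bar 6 tick 3 v(0, 2): closes on M3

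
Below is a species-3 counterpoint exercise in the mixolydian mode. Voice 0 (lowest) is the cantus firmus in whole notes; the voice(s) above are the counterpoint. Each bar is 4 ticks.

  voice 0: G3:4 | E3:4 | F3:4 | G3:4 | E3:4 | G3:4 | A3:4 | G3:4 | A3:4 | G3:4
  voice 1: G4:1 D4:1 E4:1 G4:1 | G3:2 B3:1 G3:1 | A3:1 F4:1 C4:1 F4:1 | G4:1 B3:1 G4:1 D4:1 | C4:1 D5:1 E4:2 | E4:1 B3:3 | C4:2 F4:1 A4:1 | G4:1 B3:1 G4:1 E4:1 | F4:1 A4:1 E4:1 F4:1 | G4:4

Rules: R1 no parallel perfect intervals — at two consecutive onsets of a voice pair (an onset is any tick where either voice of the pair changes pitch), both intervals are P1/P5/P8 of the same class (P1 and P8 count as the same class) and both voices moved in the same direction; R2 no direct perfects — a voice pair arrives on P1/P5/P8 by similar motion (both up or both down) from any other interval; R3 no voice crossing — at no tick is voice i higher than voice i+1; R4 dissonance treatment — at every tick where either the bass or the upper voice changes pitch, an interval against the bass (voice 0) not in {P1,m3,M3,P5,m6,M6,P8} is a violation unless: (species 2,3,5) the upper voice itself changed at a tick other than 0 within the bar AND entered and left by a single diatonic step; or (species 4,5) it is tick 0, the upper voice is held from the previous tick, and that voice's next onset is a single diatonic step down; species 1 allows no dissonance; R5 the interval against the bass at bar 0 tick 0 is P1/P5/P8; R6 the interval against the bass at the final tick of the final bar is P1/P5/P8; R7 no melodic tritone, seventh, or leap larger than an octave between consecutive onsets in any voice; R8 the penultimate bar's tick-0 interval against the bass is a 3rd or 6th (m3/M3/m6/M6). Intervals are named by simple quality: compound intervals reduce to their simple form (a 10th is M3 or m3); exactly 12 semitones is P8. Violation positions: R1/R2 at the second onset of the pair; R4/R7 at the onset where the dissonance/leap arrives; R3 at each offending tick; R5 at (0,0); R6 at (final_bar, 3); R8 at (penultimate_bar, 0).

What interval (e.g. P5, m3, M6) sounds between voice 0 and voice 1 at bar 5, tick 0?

M6

voice 0=G3 voice 1=E4 -> M6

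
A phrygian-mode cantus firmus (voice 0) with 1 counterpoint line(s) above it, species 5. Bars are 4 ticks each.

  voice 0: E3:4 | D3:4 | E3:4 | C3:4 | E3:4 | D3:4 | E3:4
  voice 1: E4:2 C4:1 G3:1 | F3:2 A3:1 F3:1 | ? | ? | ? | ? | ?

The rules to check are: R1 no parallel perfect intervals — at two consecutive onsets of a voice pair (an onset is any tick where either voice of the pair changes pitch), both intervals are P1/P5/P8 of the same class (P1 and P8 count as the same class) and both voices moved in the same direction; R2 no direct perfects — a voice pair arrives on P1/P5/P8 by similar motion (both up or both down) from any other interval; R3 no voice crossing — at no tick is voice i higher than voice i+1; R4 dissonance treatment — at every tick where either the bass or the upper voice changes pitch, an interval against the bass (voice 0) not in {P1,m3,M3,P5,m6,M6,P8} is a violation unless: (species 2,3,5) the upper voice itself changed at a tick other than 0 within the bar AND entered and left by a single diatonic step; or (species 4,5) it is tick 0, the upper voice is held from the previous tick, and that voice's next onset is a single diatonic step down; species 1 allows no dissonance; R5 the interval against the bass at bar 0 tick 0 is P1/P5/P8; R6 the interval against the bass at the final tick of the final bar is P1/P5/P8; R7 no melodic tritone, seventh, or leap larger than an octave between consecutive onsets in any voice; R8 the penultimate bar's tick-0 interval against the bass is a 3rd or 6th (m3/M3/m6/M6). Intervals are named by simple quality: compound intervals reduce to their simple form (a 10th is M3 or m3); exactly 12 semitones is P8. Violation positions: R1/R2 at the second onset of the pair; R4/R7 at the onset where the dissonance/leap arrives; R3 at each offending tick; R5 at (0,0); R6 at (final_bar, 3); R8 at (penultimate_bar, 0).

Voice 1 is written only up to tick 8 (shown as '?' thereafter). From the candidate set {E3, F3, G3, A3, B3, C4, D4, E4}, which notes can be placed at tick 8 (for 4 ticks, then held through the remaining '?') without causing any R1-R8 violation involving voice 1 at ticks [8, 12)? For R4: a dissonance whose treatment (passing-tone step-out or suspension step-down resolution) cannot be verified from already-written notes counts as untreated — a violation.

E3: legal
F3: violates R4
G3: legal
A3: violates R4
B3: violates R2,R7
C4: legal
D4: violates R4
E4: violates R2,R7

{C4, E3, G3}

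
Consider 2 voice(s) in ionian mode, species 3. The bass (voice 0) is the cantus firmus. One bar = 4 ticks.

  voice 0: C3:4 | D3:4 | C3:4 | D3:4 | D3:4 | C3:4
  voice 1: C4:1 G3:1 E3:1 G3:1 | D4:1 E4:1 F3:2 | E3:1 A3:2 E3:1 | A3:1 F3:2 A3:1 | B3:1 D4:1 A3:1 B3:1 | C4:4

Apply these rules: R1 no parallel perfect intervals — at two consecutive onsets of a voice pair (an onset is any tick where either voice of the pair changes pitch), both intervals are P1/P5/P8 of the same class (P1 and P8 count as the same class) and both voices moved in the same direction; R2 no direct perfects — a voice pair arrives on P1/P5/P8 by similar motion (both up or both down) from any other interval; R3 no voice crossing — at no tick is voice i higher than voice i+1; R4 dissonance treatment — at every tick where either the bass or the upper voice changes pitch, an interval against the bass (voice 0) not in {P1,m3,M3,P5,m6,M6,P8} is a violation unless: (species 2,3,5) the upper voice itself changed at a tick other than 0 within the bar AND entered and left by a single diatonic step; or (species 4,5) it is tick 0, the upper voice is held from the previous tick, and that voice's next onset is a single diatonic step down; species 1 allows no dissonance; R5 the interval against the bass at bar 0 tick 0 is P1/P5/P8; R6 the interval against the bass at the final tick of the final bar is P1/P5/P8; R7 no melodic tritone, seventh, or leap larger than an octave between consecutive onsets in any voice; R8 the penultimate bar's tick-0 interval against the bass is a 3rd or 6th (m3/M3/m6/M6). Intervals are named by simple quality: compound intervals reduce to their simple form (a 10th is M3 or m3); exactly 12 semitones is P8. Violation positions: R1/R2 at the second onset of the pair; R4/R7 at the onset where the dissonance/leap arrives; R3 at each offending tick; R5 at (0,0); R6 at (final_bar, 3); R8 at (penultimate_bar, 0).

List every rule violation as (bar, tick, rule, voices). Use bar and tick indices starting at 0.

(1, 0, R2, (0, 1))
(1, 1, R4, (0, 1))
(1, 2, R7, (1,))
(3, 0, R2, (0, 1))

bar 0: v0=C3 v1=C4 downbeat P8
bar 1: v0=D3 v1=D4 downbeat P8
bar 2: v0=C3 v1=E3 downbeat M3
bar 3: v0=D3 v1=A3 downbeat P5
bar 4: v0=D3 v1=B3 downbeat M6
bar 5: v0=C3 v1=C4 downbeat P8
  -> R2 @ bar 1 tick 0 v(0, 1): C3/G3 P5 -> D3/D4 P8 similar
  -> R4 @ bar 1 tick 1 v(0, 1): D3/E4 M2 untreated
  -> R7 @ bar 1 tick 2 v(1,): E4->F3 leap 11st
  -> R2 @ bar 3 tick 0 v(0, 1): C3/E3 M3 -> D3/A3 P5 similar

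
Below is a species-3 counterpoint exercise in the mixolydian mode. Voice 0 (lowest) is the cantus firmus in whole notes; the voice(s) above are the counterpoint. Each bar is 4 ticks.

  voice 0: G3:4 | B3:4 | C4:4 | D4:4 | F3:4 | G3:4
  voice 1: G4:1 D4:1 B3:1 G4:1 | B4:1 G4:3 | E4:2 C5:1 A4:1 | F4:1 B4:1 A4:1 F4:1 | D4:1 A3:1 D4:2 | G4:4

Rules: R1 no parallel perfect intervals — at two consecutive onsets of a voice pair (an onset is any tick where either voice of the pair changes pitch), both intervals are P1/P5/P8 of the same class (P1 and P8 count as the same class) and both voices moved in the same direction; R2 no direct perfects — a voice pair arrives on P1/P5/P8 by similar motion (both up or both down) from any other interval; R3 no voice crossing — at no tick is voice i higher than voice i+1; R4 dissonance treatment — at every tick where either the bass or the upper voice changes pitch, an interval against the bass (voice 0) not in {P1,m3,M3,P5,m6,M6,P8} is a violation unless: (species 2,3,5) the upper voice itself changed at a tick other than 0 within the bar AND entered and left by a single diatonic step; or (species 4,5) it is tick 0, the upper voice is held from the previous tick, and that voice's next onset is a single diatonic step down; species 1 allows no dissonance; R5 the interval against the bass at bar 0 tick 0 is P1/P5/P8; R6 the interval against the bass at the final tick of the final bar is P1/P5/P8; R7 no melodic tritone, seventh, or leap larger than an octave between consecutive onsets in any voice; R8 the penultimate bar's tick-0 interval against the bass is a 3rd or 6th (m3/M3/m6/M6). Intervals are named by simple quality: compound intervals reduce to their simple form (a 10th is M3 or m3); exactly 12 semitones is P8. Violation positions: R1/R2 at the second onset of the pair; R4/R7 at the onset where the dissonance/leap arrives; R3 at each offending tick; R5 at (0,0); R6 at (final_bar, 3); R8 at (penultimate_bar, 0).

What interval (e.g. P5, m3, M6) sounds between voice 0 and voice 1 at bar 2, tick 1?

voice 0=C4 voice 1=E4 -> M3

M3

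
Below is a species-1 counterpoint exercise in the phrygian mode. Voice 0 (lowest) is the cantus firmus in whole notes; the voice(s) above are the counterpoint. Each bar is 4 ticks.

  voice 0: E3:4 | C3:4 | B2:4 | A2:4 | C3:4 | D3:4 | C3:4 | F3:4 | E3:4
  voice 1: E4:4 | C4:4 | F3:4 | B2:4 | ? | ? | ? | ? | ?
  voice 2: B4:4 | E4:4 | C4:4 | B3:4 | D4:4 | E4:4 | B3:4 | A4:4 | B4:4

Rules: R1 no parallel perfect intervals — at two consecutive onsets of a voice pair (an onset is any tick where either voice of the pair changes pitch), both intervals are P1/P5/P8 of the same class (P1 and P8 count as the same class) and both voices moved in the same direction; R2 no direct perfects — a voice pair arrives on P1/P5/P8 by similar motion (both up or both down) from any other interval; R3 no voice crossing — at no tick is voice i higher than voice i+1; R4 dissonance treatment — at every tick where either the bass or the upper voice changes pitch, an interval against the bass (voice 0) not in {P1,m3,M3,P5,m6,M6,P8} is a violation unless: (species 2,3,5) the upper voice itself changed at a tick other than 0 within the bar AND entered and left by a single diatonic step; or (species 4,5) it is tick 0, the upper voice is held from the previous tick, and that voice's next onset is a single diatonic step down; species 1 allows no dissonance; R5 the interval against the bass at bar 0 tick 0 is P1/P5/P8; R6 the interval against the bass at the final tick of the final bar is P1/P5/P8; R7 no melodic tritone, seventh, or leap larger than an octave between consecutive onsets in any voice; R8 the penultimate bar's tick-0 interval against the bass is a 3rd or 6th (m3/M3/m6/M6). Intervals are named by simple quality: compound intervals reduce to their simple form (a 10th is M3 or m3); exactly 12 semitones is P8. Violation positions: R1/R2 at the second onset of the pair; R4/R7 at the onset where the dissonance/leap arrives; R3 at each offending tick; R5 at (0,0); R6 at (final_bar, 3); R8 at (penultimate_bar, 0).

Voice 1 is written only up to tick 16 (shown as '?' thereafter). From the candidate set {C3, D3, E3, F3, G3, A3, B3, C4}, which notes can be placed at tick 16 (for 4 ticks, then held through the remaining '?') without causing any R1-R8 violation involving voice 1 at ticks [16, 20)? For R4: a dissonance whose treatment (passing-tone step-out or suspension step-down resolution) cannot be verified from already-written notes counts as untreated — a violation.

C3: violates R2
D3: violates R1,R4
E3: legal
F3: violates R4,R7
G3: violates R2
A3: violates R7
B3: violates R4
C4: violates R2,R7

{E3}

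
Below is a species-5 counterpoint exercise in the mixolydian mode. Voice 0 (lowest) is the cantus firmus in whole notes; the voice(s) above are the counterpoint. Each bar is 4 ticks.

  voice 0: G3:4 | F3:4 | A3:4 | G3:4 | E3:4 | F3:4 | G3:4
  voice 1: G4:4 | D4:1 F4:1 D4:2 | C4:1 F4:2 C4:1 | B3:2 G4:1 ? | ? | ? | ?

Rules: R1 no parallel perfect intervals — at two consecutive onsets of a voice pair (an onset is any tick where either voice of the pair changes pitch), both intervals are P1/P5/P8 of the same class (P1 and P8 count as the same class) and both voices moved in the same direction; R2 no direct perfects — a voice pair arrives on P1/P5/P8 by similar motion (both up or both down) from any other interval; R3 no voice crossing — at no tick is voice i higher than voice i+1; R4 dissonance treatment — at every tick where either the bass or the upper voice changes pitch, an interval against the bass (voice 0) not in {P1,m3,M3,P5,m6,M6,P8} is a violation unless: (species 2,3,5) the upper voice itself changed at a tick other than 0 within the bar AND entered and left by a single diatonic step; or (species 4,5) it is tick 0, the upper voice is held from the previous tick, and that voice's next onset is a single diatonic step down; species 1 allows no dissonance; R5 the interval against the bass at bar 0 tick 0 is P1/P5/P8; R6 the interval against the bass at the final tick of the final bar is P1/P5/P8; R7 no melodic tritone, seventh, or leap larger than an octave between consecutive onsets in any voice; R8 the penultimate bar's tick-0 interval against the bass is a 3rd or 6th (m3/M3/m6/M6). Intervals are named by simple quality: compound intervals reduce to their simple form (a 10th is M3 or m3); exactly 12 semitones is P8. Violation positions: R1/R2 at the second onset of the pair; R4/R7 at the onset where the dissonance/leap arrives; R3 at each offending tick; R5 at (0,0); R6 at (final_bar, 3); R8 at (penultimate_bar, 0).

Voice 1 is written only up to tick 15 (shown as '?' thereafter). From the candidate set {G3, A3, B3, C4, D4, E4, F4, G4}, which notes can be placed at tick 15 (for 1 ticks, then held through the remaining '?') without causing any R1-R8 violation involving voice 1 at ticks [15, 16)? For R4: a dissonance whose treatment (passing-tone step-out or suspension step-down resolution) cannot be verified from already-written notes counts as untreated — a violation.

G3: legal
A3: violates R4,R7
B3: legal
C4: violates R4
D4: legal
E4: legal
F4: violates R4
G4: legal

{B3, D4, E4, G3, G4}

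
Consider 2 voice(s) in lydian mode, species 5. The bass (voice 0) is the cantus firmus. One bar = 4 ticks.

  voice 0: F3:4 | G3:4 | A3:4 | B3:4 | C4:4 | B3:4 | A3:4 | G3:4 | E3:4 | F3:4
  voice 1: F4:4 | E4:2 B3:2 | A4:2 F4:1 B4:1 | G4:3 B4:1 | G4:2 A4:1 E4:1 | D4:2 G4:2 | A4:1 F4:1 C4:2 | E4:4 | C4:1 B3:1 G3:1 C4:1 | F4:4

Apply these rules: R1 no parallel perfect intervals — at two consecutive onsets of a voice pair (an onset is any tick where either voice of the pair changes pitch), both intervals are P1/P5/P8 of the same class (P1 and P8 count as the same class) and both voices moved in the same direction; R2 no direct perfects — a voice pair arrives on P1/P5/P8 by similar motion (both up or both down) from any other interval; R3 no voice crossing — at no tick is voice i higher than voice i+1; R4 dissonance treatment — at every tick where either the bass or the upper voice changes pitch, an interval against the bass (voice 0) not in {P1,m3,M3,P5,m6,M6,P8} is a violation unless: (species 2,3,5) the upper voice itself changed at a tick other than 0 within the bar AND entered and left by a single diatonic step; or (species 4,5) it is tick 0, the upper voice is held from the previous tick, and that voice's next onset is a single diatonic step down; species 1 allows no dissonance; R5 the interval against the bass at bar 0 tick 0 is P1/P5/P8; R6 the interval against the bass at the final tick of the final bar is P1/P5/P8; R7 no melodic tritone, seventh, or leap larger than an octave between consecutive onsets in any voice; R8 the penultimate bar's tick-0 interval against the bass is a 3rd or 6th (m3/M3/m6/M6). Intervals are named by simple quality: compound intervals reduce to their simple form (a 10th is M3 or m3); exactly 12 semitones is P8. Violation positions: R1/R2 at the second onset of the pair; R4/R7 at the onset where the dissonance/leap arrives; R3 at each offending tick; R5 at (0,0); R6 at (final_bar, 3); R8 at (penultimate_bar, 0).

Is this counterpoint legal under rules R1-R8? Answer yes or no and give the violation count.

No (5 violations)

bar 0: v0=F3 v1=F4 (P8)
bar 1: v0=G3 v1=E4 (M6)
bar 2: v0=A3 v1=A4 (P8)
bar 3: v0=B3 v1=G4 (m6)
bar 4: v0=C4 v1=G4 (P5)
bar 5: v0=B3 v1=D4 (m3)
bar 6: v0=A3 v1=A4 (P8)
bar 7: v0=G3 v1=E4 (M6)
bar 8: v0=E3 v1=C4 (m6)
bar 9: v0=F3 v1=F4 (P8)
  R2 @ bar2.0: G3/B3 M3 -> A3/A4 P8 similar
  R7 @ bar2.0: B3->A4 leap 10st
  R4 @ bar2.3: A3/B4 M2 untreated
  R7 @ bar2.3: F4->B4 leap 6st
  R2 @ bar9.0: E3/C4 m6 -> F3/F4 P8 similar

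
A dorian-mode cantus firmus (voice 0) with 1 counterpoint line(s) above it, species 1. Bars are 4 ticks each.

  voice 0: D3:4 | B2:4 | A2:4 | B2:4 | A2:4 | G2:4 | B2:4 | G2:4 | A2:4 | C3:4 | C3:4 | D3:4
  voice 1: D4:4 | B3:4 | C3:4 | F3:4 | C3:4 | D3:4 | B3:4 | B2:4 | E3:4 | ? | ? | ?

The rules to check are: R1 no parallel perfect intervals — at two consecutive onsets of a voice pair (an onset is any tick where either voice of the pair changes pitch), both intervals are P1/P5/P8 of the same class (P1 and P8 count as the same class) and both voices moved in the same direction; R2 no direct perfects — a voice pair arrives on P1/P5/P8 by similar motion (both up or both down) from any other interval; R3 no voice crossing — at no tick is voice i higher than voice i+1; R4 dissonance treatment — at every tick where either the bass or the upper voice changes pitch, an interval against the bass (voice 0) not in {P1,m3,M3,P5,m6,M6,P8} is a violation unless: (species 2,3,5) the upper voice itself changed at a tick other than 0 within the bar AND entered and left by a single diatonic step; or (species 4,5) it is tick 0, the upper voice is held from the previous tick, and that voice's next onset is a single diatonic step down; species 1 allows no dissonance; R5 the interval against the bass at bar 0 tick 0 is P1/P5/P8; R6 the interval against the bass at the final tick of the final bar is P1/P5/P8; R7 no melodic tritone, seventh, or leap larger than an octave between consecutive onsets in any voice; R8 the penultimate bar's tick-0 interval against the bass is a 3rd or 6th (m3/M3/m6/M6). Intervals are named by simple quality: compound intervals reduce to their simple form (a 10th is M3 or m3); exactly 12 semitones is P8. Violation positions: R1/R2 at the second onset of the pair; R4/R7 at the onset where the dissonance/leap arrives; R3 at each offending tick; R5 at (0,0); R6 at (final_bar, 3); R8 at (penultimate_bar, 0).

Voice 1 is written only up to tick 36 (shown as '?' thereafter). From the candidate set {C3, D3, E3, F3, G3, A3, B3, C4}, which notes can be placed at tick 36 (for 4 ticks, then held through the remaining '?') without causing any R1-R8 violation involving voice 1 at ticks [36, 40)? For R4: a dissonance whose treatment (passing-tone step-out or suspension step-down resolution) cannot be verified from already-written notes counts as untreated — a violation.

C3: legal
D3: violates R4
E3: legal
F3: violates R4
G3: violates R1
A3: legal
B3: violates R4
C4: violates R2

{A3, C3, E3}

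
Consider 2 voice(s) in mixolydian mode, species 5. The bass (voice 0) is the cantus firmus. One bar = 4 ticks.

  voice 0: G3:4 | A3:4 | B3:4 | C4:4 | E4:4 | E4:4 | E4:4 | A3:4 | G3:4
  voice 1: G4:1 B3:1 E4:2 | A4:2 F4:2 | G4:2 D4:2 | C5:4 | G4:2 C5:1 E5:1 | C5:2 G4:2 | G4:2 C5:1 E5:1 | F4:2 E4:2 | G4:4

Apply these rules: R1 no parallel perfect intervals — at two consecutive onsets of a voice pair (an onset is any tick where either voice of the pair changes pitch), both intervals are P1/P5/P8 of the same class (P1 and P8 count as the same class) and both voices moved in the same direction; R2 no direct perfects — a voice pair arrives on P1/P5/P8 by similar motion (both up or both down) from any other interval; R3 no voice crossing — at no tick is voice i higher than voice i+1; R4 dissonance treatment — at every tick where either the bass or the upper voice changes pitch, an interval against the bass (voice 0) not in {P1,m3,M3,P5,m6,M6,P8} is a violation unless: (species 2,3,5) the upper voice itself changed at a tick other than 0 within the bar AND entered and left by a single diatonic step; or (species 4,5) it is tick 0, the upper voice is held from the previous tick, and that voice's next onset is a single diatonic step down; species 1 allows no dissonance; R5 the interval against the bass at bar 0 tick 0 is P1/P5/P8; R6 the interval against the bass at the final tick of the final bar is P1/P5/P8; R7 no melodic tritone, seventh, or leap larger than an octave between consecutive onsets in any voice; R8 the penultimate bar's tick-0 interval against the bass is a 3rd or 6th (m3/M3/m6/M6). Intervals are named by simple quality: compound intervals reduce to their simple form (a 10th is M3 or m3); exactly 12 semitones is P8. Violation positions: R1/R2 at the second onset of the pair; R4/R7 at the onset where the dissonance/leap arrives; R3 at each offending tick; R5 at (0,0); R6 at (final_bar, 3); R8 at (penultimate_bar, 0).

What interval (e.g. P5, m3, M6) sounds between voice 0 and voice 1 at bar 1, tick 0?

P8

voice 0=A3 voice 1=A4 -> P8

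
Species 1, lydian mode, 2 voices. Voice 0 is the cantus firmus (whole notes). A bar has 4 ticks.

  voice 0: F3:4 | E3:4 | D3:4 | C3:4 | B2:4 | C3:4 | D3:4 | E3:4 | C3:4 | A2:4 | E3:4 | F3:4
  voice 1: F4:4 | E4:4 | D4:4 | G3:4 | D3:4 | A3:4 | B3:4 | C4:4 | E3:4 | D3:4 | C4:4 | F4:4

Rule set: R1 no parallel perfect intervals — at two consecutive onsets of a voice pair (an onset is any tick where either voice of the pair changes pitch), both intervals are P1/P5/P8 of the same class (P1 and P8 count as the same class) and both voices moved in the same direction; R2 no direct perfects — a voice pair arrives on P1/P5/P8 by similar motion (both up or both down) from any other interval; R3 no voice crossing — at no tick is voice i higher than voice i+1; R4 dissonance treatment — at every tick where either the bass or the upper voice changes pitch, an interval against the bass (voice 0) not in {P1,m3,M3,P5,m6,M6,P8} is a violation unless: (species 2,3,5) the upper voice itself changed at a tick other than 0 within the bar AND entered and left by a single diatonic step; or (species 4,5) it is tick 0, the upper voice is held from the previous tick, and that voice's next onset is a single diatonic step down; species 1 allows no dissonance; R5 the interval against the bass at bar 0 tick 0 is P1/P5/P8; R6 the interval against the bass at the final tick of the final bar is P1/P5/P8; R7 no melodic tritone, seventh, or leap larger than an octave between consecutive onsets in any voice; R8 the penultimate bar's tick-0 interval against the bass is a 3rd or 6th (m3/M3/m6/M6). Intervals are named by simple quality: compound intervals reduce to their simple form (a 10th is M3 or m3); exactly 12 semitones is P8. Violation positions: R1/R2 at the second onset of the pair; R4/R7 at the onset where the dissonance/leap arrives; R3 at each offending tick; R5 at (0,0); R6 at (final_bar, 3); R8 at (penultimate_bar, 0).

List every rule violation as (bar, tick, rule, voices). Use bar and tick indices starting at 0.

(1, 0, R1, (0, 1))
(2, 0, R1, (0, 1))
(3, 0, R2, (0, 1))
(9, 0, R4, (0, 1))
(10, 0, R7, (1,))
(11, 0, R2, (0, 1))

bar 0: v0=F3 v1=F4 downbeat P8
bar 1: v0=E3 v1=E4 downbeat P8
bar 2: v0=D3 v1=D4 downbeat P8
bar 3: v0=C3 v1=G3 downbeat P5
bar 4: v0=B2 v1=D3 downbeat m3
bar 5: v0=C3 v1=A3 downbeat M6
bar 6: v0=D3 v1=B3 downbeat M6
bar 7: v0=E3 v1=C4 downbeat m6
bar 8: v0=C3 v1=E3 downbeat M3
bar 9: v0=A2 v1=D3 downbeat P4
bar 10: v0=E3 v1=C4 downbeat m6
bar 11: v0=F3 v1=F4 downbeat P8
  -> R1 @ bar 1 tick 0 v(0, 1): F3/F4 P8 -> E3/E4 P8 similar
  -> R1 @ bar 2 tick 0 v(0, 1): E3/E4 P8 -> D3/D4 P8 similar
  -> R2 @ bar 3 tick 0 v(0, 1): D3/D4 P8 -> C3/G3 P5 similar
  -> R4 @ bar 9 tick 0 v(0, 1): A2/D3 P4 untreated
  -> R7 @ bar 10 tick 0 v(1,): D3->C4 leap 10st
  -> R2 @ bar 11 tick 0 v(0, 1): E3/C4 m6 -> F3/F4 P8 similar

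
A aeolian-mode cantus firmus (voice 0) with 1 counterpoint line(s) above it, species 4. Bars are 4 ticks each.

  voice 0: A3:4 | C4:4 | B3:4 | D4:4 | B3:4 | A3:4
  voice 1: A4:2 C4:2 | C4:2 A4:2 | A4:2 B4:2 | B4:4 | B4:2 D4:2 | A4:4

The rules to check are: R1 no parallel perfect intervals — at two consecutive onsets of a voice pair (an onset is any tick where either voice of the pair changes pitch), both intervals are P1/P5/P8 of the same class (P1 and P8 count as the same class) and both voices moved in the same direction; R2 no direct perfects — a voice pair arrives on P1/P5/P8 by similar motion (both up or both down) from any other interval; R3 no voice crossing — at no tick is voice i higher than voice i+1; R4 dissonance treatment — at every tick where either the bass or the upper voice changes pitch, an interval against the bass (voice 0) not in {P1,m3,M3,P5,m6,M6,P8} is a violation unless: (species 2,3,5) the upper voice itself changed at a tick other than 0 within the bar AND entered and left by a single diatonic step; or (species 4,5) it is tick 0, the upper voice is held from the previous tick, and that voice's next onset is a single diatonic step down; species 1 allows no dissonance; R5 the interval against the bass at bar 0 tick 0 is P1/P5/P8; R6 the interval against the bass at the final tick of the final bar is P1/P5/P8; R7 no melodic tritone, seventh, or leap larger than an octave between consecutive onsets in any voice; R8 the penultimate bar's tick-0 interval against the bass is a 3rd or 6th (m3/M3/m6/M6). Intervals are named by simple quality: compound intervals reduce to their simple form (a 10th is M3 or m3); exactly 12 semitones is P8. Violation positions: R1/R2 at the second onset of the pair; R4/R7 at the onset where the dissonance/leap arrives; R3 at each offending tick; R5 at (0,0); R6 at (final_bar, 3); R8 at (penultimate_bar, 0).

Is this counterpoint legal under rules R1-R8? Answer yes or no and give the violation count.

bar 0: v0=A3 v1=A4 (P8)
bar 1: v0=C4 v1=C4 (P1)
bar 2: v0=B3 v1=A4 (m7)
bar 3: v0=D4 v1=B4 (M6)
bar 4: v0=B3 v1=B4 (P8)
bar 5: v0=A3 v1=A4 (P8)
  R4 @ bar2.0: B3/A4 m7 untreated
  R8 @ bar4.0: penult P8 not 3rd/6th

No (2 violations)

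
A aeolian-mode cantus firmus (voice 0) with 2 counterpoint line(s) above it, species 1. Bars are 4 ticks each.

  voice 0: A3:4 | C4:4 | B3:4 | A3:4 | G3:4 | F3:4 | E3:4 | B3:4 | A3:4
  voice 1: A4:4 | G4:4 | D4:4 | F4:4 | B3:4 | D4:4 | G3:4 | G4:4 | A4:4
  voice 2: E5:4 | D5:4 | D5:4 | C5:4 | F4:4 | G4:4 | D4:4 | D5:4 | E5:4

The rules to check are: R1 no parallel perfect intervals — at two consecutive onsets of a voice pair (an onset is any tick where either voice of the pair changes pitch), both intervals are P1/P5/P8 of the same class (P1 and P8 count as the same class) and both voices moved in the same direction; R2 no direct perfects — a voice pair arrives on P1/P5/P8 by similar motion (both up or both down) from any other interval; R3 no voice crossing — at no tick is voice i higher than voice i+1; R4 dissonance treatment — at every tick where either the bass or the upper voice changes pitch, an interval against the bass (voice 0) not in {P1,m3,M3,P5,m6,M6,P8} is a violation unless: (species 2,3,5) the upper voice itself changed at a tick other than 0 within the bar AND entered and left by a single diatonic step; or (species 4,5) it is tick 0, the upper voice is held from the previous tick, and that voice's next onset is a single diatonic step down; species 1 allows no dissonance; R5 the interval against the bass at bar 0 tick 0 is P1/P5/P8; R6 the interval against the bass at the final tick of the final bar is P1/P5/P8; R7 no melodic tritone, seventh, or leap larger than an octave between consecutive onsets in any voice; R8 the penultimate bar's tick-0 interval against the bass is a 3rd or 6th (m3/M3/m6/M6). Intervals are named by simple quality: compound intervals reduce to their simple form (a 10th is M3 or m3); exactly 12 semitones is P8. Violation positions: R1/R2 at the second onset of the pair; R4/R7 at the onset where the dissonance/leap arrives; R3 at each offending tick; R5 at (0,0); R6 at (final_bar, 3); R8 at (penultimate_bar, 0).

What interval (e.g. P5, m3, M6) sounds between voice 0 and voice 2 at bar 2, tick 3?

m3

voice 0=B3 voice 2=D5 -> m3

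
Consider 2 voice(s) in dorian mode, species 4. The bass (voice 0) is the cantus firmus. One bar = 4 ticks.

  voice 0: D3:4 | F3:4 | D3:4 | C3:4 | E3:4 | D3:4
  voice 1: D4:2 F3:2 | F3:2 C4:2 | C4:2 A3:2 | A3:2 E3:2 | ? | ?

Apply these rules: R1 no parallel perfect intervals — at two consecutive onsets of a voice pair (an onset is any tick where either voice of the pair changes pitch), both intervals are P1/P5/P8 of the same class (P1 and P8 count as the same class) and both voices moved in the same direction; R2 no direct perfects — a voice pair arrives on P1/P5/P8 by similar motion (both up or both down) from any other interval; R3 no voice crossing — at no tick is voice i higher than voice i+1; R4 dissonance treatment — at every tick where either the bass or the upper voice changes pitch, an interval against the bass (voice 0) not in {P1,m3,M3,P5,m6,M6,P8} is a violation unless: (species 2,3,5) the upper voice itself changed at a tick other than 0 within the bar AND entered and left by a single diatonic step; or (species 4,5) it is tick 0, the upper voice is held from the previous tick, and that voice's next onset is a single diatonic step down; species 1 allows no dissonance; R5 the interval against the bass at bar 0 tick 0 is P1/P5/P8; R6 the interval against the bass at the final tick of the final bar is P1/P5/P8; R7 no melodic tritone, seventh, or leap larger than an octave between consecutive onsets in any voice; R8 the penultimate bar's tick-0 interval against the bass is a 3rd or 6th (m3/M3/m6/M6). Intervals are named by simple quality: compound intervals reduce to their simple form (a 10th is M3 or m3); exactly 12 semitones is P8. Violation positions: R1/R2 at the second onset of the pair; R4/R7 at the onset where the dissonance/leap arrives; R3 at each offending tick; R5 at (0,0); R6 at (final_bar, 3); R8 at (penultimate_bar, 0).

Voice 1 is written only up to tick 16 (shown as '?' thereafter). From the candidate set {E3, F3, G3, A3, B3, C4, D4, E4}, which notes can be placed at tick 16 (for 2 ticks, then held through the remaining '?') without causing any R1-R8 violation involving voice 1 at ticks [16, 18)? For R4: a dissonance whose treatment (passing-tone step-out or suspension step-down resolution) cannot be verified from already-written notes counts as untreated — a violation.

E3: violates R8
F3: violates R4,R8
G3: legal
A3: violates R4,R8
B3: violates R2,R8
C4: legal
D4: violates R4,R7,R8
E4: violates R2,R8

{C4, G3}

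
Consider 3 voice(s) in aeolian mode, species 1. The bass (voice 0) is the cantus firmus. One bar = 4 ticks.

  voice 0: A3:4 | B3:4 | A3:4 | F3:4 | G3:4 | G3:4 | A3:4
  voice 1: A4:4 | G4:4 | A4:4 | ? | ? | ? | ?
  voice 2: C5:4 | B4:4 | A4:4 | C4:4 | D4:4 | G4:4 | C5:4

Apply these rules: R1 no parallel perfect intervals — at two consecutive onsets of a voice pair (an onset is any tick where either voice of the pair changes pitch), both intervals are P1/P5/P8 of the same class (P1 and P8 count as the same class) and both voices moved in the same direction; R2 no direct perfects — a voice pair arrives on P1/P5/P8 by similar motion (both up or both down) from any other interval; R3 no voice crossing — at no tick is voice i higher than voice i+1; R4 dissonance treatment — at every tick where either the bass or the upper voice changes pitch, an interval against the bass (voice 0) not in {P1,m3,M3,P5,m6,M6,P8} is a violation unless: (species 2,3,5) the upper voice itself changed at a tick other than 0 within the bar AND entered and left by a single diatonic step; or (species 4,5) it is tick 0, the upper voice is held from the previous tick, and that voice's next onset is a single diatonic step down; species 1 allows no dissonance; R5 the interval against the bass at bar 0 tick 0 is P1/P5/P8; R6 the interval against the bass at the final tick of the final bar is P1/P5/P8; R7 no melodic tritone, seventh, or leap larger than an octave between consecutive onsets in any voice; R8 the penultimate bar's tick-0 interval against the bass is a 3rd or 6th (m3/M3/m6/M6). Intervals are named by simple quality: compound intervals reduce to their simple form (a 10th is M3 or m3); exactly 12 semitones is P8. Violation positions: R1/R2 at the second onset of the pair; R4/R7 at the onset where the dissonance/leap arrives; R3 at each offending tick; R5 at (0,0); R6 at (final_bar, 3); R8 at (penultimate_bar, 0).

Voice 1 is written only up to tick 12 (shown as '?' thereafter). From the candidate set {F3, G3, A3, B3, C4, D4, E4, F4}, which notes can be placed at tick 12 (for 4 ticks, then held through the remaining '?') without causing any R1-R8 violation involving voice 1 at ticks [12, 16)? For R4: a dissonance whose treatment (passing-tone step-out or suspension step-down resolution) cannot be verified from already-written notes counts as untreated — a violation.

{A3}

F3: violates R1,R2,R7
G3: violates R4,R7
A3: legal
B3: violates R4,R7
C4: violates R1,R2
D4: violates R3
E4: violates R3,R4
F4: violates R1,R3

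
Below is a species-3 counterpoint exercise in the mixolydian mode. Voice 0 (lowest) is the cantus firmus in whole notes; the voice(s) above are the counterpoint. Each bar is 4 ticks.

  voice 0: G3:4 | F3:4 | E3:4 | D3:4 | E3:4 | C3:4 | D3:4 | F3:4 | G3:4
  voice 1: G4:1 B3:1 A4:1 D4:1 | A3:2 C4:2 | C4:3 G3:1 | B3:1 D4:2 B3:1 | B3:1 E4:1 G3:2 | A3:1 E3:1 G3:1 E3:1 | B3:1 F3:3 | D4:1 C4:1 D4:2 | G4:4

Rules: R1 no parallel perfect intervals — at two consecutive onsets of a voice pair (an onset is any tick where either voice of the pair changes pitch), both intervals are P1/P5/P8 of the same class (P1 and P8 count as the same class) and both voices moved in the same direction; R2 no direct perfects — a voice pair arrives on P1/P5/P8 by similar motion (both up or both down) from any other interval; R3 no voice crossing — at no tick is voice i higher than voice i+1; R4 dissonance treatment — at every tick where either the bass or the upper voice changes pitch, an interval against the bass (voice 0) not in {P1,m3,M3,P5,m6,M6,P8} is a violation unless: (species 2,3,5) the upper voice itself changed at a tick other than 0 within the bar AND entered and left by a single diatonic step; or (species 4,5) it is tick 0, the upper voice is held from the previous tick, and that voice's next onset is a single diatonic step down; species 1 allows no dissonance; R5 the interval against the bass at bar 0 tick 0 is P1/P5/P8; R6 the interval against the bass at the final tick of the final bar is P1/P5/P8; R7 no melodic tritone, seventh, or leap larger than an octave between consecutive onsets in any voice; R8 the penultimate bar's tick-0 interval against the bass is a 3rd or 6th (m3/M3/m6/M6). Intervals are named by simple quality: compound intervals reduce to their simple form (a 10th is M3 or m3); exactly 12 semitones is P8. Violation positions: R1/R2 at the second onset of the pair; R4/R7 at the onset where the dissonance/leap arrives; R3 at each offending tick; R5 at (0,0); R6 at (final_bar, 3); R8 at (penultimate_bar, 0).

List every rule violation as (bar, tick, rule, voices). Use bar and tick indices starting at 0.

(0, 2, R4, (0, 1))
(0, 2, R7, (1,))
(6, 1, R7, (1,))
(8, 0, R2, (0, 1))

bar 0: v0=G3 v1=G4 downbeat P8
bar 1: v0=F3 v1=A3 downbeat M3
bar 2: v0=E3 v1=C4 downbeat m6
bar 3: v0=D3 v1=B3 downbeat M6
bar 4: v0=E3 v1=B3 downbeat P5
bar 5: v0=C3 v1=A3 downbeat M6
bar 6: v0=D3 v1=B3 downbeat M6
bar 7: v0=F3 v1=D4 downbeat M6
bar 8: v0=G3 v1=G4 downbeat P8
  -> R4 @ bar 0 tick 2 v(0, 1): G3/A4 M2 untreated
  -> R7 @ bar 0 tick 2 v(1,): B3->A4 leap 10st
  -> R7 @ bar 6 tick 1 v(1,): B3->F3 leap 6st
  -> R2 @ bar 8 tick 0 v(0, 1): F3/D4 M6 -> G3/G4 P8 similar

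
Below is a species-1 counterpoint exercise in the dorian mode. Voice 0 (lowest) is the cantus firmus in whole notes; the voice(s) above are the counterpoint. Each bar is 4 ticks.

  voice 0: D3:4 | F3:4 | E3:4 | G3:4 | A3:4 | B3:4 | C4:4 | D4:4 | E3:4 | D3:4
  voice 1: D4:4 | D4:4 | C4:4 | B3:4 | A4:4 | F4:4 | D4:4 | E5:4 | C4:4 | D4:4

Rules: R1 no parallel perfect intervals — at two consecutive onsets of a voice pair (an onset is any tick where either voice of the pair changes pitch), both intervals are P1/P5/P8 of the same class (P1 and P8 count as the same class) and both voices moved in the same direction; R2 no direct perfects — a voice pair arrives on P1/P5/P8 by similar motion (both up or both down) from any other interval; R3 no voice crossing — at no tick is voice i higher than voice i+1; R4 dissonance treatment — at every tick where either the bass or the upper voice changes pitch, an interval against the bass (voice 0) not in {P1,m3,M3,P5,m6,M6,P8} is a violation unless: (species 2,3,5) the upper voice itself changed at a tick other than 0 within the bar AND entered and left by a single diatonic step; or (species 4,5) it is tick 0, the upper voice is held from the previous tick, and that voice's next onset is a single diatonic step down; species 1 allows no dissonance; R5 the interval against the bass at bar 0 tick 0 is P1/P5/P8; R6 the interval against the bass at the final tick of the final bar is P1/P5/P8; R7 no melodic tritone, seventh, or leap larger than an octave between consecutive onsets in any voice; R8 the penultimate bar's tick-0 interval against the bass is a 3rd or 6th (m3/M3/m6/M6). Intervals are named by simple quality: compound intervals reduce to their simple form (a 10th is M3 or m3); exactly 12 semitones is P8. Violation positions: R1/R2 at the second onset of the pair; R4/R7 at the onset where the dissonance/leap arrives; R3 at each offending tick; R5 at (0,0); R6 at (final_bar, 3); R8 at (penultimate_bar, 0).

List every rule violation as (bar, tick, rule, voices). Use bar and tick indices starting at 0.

bar 0: v0=D3 v1=D4 downbeat P8
bar 1: v0=F3 v1=D4 downbeat M6
bar 2: v0=E3 v1=C4 downbeat m6
bar 3: v0=G3 v1=B3 downbeat M3
bar 4: v0=A3 v1=A4 downbeat P8
bar 5: v0=B3 v1=F4 downbeat TT
bar 6: v0=C4 v1=D4 downbeat M2
bar 7: v0=D4 v1=E5 downbeat M2
bar 8: v0=E3 v1=C4 downbeat m6
bar 9: v0=D3 v1=D4 downbeat P8
  -> R2 @ bar 4 tick 0 v(0, 1): G3/B3 M3 -> A3/A4 P8 similar
  -> R7 @ bar 4 tick 0 v(1,): B3->A4 leap 10st
  -> R4 @ bar 5 tick 0 v(0, 1): B3/F4 TT untreated
  -> R4 @ bar 6 tick 0 v(0, 1): C4/D4 M2 untreated
  -> R4 @ bar 7 tick 0 v(0, 1): D4/E5 M2 untreated
  -> R7 @ bar 7 tick 0 v(1,): D4->E5 leap 14st
  -> R7 @ bar 8 tick 0 v(0,): D4->E3 leap 10st
  -> R7 @ bar 8 tick 0 v(1,): E5->C4 leap 16st

(4, 0, R2, (0, 1))
(4, 0, R7, (1,))
(5, 0, R4, (0, 1))
(6, 0, R4, (0, 1))
(7, 0, R4, (0, 1))
(7, 0, R7, (1,))
(8, 0, R7, (0,))
(8, 0, R7, (1,))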